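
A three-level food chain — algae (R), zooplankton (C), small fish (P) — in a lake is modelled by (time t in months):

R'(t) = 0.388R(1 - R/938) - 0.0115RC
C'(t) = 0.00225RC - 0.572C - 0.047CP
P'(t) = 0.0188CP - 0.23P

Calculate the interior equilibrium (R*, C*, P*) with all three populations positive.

R* ≈ 598, C* ≈ 12.2, P* ≈ 16.5

From dP/dt = 0: 0.0188C* = 0.23, so C* = 12.2.
From dR/dt = 0: 0.388(1 - R*/938) = 0.0115·12.2, giving R* = 938·(1 - 0.363) = 598.
From dC/dt = 0: 0.00225·598 - 0.572 = 0.047P*, so P* = 0.773/0.047 = 16.5.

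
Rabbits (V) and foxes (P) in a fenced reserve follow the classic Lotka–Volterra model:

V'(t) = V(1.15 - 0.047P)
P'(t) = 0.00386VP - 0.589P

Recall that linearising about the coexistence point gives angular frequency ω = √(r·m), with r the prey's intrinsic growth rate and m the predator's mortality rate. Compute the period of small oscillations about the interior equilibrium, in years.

T ≈ 7.63 years

Here r = 1.15 and m = 0.589, so r·m = 0.677.
ω = √0.677 = 0.823 per year, hence T = 2π/ω ≈ 7.63 years.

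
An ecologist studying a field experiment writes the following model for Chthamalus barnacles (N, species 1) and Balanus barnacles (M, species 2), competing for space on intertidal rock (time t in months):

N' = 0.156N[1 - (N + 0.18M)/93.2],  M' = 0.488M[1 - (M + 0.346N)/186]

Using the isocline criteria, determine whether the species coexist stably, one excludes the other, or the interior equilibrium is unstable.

stable coexistence

Compare the nullcline intercepts: K1/α12 = 93.2/0.18 = 518 > K2 = 186; K2/α21 = 186/0.346 = 538 > K1 = 93.2.
Since both inequalities hold, each species can invade when rare, so the interior equilibrium is stable.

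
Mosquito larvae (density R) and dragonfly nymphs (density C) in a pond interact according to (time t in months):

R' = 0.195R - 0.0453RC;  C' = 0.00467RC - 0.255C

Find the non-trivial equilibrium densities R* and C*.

Set dC/dt = 0 with C > 0: 0.00467R - 0.255 = 0, so R* = 0.255/0.00467 = 54.6.
Set dR/dt = 0 with R > 0: 0.195 - 0.0453C = 0, so C* = 0.195/0.0453 = 4.3.

R* ≈ 54.6, C* ≈ 4.3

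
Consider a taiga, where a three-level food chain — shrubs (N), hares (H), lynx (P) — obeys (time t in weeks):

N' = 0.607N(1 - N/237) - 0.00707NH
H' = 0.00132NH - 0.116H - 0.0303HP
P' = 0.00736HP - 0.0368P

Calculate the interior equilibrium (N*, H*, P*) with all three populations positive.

From dP/dt = 0: 0.00736H* = 0.0368, so H* = 5.
From dN/dt = 0: 0.607(1 - N*/237) = 0.00707·5, giving N* = 237·(1 - 0.0582) = 223.
From dH/dt = 0: 0.00132·223 - 0.116 = 0.0303P*, so P* = 0.179/0.0303 = 5.9.

N* ≈ 223, H* ≈ 5, P* ≈ 5.9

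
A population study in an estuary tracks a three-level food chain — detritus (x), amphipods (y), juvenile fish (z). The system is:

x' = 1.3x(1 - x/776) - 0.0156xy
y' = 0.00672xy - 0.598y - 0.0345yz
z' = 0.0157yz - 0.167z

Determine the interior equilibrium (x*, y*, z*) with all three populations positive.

From dz/dt = 0: 0.0157y* = 0.167, so y* = 10.6.
From dx/dt = 0: 1.3(1 - x*/776) = 0.0156·10.6, giving x* = 776·(1 - 0.128) = 677.
From dy/dt = 0: 0.00672·677 - 0.598 = 0.0345z*, so z* = 3.95/0.0345 = 115.

x* ≈ 677, y* ≈ 10.6, z* ≈ 115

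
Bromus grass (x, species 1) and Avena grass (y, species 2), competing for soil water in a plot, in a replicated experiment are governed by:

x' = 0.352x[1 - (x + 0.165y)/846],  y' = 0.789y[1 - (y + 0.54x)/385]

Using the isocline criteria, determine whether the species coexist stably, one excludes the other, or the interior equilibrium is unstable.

species 1 excludes species 2

Compare the nullcline intercepts: K1/α12 = 846/0.165 = 5130 > K2 = 385; K2/α21 = 385/0.54 = 713 < K1 = 846.
Since the inequalities point opposite ways, species 1 can invade but species 2 cannot.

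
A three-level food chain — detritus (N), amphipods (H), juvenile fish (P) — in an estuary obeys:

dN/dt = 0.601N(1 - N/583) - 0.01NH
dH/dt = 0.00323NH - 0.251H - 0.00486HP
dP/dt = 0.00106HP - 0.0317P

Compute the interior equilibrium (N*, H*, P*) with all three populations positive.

N* ≈ 293, H* ≈ 29.9, P* ≈ 143

From dP/dt = 0: 0.00106H* = 0.0317, so H* = 29.9.
From dN/dt = 0: 0.601(1 - N*/583) = 0.01·29.9, giving N* = 583·(1 - 0.498) = 293.
From dH/dt = 0: 0.00323·293 - 0.251 = 0.00486P*, so P* = 0.695/0.00486 = 143.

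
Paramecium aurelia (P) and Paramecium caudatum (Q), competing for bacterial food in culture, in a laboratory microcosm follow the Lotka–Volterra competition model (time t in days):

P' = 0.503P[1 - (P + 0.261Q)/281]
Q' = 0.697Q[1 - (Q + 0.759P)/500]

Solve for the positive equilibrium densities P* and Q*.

Setting both brackets to zero gives the nullclines P + 0.261Q = 281 and 0.759P + Q = 500.
Substituting Q = 500 - 0.759P into the first: P(1 - 0.261·0.759) = 281 - 0.261·500.
So P* = 150/0.802 = 188, and then Q* = 500 - 0.759·188 = 358.

P* ≈ 188, Q* ≈ 358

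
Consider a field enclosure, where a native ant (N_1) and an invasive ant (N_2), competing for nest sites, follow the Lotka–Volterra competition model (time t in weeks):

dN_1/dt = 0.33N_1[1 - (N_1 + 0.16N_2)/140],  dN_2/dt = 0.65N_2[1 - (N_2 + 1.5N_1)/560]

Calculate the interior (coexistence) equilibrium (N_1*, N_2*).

N_1* ≈ 66.3, N_2* ≈ 461

Setting both brackets to zero gives the nullclines N_1 + 0.16N_2 = 140 and 1.5N_1 + N_2 = 560.
Substituting N_2 = 560 - 1.5N_1 into the first: N_1(1 - 0.16·1.5) = 140 - 0.16·560.
So N_1* = 50.4/0.76 = 66.3, and then N_2* = 560 - 1.5·66.3 = 461.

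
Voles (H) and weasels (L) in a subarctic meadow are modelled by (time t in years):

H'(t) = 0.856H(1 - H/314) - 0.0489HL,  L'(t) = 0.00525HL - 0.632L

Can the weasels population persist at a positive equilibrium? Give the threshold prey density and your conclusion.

Threshold H = 120; K > 120, so yes, the predator persists.

The predator equation gives dL/dt > 0 only when H > 0.632/0.00525 = 120.
Without the predator, H → K = 314. Since 314 > 120, the predator can invade and persist.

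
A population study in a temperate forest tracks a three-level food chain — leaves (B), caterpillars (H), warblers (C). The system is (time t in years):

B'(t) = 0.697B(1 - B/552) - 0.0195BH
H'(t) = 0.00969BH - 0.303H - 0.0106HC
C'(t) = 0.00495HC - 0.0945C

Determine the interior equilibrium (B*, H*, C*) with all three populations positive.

From dC/dt = 0: 0.00495H* = 0.0945, so H* = 19.1.
From dB/dt = 0: 0.697(1 - B*/552) = 0.0195·19.1, giving B* = 552·(1 - 0.534) = 257.
From dH/dt = 0: 0.00969·257 - 0.303 = 0.0106C*, so C* = 2.19/0.0106 = 207.

B* ≈ 257, H* ≈ 19.1, C* ≈ 207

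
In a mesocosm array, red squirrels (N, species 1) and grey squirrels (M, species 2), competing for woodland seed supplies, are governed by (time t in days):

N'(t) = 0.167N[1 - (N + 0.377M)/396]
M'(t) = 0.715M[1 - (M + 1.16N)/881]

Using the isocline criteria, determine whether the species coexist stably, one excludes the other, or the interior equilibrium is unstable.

stable coexistence

Compare the nullcline intercepts: K1/α12 = 396/0.377 = 1050 > K2 = 881; K2/α21 = 881/1.16 = 759 > K1 = 396.
Since both inequalities hold, each species can invade when rare, so the interior equilibrium is stable.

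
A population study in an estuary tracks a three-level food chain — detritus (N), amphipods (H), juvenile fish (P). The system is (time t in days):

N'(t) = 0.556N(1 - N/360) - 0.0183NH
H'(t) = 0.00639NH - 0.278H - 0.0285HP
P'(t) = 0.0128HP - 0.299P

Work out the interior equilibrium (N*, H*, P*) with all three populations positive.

N* ≈ 83.2, H* ≈ 23.4, P* ≈ 8.9

From dP/dt = 0: 0.0128H* = 0.299, so H* = 23.4.
From dN/dt = 0: 0.556(1 - N*/360) = 0.0183·23.4, giving N* = 360·(1 - 0.769) = 83.2.
From dH/dt = 0: 0.00639·83.2 - 0.278 = 0.0285P*, so P* = 0.254/0.0285 = 8.9.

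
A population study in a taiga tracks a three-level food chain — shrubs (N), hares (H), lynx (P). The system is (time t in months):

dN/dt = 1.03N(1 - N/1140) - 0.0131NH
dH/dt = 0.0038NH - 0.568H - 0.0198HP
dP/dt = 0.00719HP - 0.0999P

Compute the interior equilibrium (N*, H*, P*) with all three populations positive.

N* ≈ 939, H* ≈ 13.9, P* ≈ 151

From dP/dt = 0: 0.00719H* = 0.0999, so H* = 13.9.
From dN/dt = 0: 1.03(1 - N*/1140) = 0.0131·13.9, giving N* = 1140·(1 - 0.177) = 939.
From dH/dt = 0: 0.0038·939 - 0.568 = 0.0198P*, so P* = 3/0.0198 = 151.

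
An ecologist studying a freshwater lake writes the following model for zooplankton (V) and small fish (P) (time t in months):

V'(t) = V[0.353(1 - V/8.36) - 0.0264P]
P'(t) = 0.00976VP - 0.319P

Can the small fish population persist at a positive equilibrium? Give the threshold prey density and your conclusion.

Threshold V = 32.7; K < 32.7, so no, the predator goes extinct.

The predator equation gives dP/dt > 0 only when V > 0.319/0.00976 = 32.7.
Without the predator, V → K = 8.36. Since 8.36 < 32.7, the predator cannot invade.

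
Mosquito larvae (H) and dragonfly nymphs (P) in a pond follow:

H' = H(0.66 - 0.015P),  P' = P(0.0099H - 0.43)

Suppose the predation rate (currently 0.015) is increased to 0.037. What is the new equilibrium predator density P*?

At the interior fixed point, setting dH/dt = 0 with H > 0 fixes P* = (prey growth rate)/(HP coefficient) — independent of the other coefficients.
With the change, P* = 0.66/0.037 = 17.8; it falls from 44.

P* ≈ 17.8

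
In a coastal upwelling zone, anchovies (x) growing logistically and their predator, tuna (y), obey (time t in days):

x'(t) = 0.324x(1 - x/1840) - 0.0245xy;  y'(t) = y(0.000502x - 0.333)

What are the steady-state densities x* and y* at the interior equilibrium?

From dy/dt = 0 with y > 0: 0.000502x* = 0.333, so x* = 663.
Substitute into dx/dt = 0: 0.324(1 - 663/1840) = 0.0245y*.
The bracket is 0.639, giving y* = 0.207/0.0245 = 8.46.

x* ≈ 663, y* ≈ 8.46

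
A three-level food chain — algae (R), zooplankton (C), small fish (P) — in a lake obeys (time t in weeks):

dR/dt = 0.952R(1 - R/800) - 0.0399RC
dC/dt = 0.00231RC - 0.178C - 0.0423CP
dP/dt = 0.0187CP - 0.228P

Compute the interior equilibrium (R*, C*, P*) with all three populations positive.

R* ≈ 391, C* ≈ 12.2, P* ≈ 17.2

From dP/dt = 0: 0.0187C* = 0.228, so C* = 12.2.
From dR/dt = 0: 0.952(1 - R*/800) = 0.0399·12.2, giving R* = 800·(1 - 0.511) = 391.
From dC/dt = 0: 0.00231·391 - 0.178 = 0.0423P*, so P* = 0.726/0.0423 = 17.2.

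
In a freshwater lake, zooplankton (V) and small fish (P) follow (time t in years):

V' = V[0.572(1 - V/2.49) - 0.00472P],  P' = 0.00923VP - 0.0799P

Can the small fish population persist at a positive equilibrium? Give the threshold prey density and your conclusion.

Threshold V = 8.66; K < 8.66, so no, the predator goes extinct.

The predator equation gives dP/dt > 0 only when V > 0.0799/0.00923 = 8.66.
Without the predator, V → K = 2.49. Since 2.49 < 8.66, the predator cannot invade.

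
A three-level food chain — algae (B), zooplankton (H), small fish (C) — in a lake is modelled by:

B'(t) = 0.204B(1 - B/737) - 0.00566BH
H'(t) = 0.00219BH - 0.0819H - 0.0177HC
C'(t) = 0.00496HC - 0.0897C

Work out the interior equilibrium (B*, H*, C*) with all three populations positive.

B* ≈ 367, H* ≈ 18.1, C* ≈ 40.8

From dC/dt = 0: 0.00496H* = 0.0897, so H* = 18.1.
From dB/dt = 0: 0.204(1 - B*/737) = 0.00566·18.1, giving B* = 737·(1 - 0.502) = 367.
From dH/dt = 0: 0.00219·367 - 0.0819 = 0.0177C*, so C* = 0.722/0.0177 = 40.8.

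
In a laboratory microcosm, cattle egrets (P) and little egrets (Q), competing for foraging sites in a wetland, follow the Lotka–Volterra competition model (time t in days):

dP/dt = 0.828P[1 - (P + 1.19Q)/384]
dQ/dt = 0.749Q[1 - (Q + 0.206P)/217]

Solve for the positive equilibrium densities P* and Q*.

P* ≈ 167, Q* ≈ 183

Setting both brackets to zero gives the nullclines P + 1.19Q = 384 and 0.206P + Q = 217.
Substituting Q = 217 - 0.206P into the first: P(1 - 1.19·0.206) = 384 - 1.19·217.
So P* = 126/0.755 = 167, and then Q* = 217 - 0.206·167 = 183.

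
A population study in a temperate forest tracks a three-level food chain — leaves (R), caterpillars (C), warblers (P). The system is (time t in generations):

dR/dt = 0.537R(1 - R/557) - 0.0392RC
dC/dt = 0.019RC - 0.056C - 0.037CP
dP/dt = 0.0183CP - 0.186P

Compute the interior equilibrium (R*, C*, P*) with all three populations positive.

R* ≈ 144, C* ≈ 10.2, P* ≈ 72.3

From dP/dt = 0: 0.0183C* = 0.186, so C* = 10.2.
From dR/dt = 0: 0.537(1 - R*/557) = 0.0392·10.2, giving R* = 557·(1 - 0.742) = 144.
From dC/dt = 0: 0.019·144 - 0.056 = 0.037P*, so P* = 2.67/0.037 = 72.3.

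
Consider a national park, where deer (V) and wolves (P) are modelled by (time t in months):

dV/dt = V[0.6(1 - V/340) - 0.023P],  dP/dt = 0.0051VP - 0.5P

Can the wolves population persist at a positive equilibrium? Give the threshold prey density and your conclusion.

Threshold V = 98; K > 98, so yes, the predator persists.

The predator equation gives dP/dt > 0 only when V > 0.5/0.0051 = 98.
Without the predator, V → K = 340. Since 340 > 98, the predator can invade and persist.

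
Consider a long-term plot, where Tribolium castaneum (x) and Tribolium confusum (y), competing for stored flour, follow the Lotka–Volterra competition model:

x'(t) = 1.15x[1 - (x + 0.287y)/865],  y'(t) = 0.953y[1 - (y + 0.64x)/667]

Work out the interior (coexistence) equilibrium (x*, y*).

x* ≈ 825, y* ≈ 139

Setting both brackets to zero gives the nullclines x + 0.287y = 865 and 0.64x + y = 667.
Substituting y = 667 - 0.64x into the first: x(1 - 0.287·0.64) = 865 - 0.287·667.
So x* = 674/0.816 = 825, and then y* = 667 - 0.64·825 = 139.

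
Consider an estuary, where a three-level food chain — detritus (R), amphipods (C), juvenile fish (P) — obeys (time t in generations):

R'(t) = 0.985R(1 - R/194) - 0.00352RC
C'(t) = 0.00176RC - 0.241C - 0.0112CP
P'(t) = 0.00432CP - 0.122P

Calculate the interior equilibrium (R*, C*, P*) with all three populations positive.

From dP/dt = 0: 0.00432C* = 0.122, so C* = 28.2.
From dR/dt = 0: 0.985(1 - R*/194) = 0.00352·28.2, giving R* = 194·(1 - 0.101) = 174.
From dC/dt = 0: 0.00176·174 - 0.241 = 0.0112P*, so P* = 0.066/0.0112 = 5.89.

R* ≈ 174, C* ≈ 28.2, P* ≈ 5.89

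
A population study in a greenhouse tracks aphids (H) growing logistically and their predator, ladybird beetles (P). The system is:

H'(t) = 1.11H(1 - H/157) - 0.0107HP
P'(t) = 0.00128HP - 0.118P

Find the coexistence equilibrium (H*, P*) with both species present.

H* ≈ 92.2, P* ≈ 42.8

From dP/dt = 0 with P > 0: 0.00128H* = 0.118, so H* = 92.2.
Substitute into dH/dt = 0: 1.11(1 - 92.2/157) = 0.0107P*.
The bracket is 0.413, giving P* = 0.458/0.0107 = 42.8.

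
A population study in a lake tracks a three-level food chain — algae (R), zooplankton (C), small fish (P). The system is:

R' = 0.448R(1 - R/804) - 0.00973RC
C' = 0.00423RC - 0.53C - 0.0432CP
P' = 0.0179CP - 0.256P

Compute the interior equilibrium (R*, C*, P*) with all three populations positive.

From dP/dt = 0: 0.0179C* = 0.256, so C* = 14.3.
From dR/dt = 0: 0.448(1 - R*/804) = 0.00973·14.3, giving R* = 804·(1 - 0.311) = 554.
From dC/dt = 0: 0.00423·554 - 0.53 = 0.0432P*, so P* = 1.81/0.0432 = 42.

R* ≈ 554, C* ≈ 14.3, P* ≈ 42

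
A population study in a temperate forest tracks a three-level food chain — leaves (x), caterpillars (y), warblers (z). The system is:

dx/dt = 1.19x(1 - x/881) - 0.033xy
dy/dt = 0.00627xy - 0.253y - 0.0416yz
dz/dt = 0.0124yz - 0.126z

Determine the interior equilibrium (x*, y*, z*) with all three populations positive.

From dz/dt = 0: 0.0124y* = 0.126, so y* = 10.2.
From dx/dt = 0: 1.19(1 - x*/881) = 0.033·10.2, giving x* = 881·(1 - 0.282) = 633.
From dy/dt = 0: 0.00627·633 - 0.253 = 0.0416z*, so z* = 3.71/0.0416 = 89.3.

x* ≈ 633, y* ≈ 10.2, z* ≈ 89.3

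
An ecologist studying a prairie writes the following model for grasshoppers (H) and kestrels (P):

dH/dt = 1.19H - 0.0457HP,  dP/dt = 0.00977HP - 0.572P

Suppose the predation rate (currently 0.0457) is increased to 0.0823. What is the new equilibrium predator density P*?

P* ≈ 14.5

At the interior fixed point, setting dH/dt = 0 with H > 0 fixes P* = (prey growth rate)/(HP coefficient) — independent of the other coefficients.
With the change, P* = 1.19/0.0823 = 14.5; it falls from 26.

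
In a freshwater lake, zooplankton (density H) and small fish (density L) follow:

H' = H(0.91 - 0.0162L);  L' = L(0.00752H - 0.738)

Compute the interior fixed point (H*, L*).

H* ≈ 98.1, L* ≈ 56.2

Set dL/dt = 0 with L > 0: 0.00752H - 0.738 = 0, so H* = 0.738/0.00752 = 98.1.
Set dH/dt = 0 with H > 0: 0.91 - 0.0162L = 0, so L* = 0.91/0.0162 = 56.2.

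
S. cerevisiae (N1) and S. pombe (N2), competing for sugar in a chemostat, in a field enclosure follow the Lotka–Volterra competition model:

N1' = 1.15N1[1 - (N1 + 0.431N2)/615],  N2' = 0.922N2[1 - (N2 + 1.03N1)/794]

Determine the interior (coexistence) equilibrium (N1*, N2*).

Setting both brackets to zero gives the nullclines N1 + 0.431N2 = 615 and 1.03N1 + N2 = 794.
Substituting N2 = 794 - 1.03N1 into the first: N1(1 - 0.431·1.03) = 615 - 0.431·794.
So N1* = 273/0.556 = 491, and then N2* = 794 - 1.03·491 = 289.

N1* ≈ 491, N2* ≈ 289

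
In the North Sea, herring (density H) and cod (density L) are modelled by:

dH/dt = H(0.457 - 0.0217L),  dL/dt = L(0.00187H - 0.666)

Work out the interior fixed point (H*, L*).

Set dL/dt = 0 with L > 0: 0.00187H - 0.666 = 0, so H* = 0.666/0.00187 = 356.
Set dH/dt = 0 with H > 0: 0.457 - 0.0217L = 0, so L* = 0.457/0.0217 = 21.1.

H* ≈ 356, L* ≈ 21.1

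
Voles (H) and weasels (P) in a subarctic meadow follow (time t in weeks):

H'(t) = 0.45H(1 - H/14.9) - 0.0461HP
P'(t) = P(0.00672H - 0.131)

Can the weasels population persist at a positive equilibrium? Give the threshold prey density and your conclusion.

Threshold H = 19.5; K < 19.5, so no, the predator goes extinct.

The predator equation gives dP/dt > 0 only when H > 0.131/0.00672 = 19.5.
Without the predator, H → K = 14.9. Since 14.9 < 19.5, the predator cannot invade.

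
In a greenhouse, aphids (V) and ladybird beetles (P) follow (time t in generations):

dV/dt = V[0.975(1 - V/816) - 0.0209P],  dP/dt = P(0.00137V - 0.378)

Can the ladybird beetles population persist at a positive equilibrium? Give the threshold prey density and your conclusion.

Threshold V = 276; K > 276, so yes, the predator persists.

The predator equation gives dP/dt > 0 only when V > 0.378/0.00137 = 276.
Without the predator, V → K = 816. Since 816 > 276, the predator can invade and persist.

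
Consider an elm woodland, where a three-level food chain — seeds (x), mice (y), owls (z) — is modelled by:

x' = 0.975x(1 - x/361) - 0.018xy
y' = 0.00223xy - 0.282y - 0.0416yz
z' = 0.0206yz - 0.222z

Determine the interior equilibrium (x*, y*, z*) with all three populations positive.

x* ≈ 289, y* ≈ 10.8, z* ≈ 8.72

From dz/dt = 0: 0.0206y* = 0.222, so y* = 10.8.
From dx/dt = 0: 0.975(1 - x*/361) = 0.018·10.8, giving x* = 361·(1 - 0.199) = 289.
From dy/dt = 0: 0.00223·289 - 0.282 = 0.0416z*, so z* = 0.363/0.0416 = 8.72.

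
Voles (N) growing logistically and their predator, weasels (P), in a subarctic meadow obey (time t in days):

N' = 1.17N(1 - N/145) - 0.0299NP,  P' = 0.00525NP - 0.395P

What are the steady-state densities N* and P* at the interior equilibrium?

N* ≈ 75.2, P* ≈ 18.8

From dP/dt = 0 with P > 0: 0.00525N* = 0.395, so N* = 75.2.
Substitute into dN/dt = 0: 1.17(1 - 75.2/145) = 0.0299P*.
The bracket is 0.481, giving P* = 0.563/0.0299 = 18.8.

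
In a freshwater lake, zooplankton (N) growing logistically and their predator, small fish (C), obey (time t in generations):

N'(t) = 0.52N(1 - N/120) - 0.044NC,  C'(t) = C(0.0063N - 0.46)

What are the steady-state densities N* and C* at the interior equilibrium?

N* ≈ 73, C* ≈ 4.63

From dC/dt = 0 with C > 0: 0.0063N* = 0.46, so N* = 73.
Substitute into dN/dt = 0: 0.52(1 - 73/120) = 0.044C*.
The bracket is 0.392, giving C* = 0.204/0.044 = 4.63.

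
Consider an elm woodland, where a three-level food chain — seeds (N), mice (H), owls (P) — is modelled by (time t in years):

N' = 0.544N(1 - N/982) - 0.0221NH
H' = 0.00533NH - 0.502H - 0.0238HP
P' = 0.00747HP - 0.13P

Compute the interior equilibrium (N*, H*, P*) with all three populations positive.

From dP/dt = 0: 0.00747H* = 0.13, so H* = 17.4.
From dN/dt = 0: 0.544(1 - N*/982) = 0.0221·17.4, giving N* = 982·(1 - 0.707) = 288.
From dH/dt = 0: 0.00533·288 - 0.502 = 0.0238P*, so P* = 1.03/0.0238 = 43.3.

N* ≈ 288, H* ≈ 17.4, P* ≈ 43.3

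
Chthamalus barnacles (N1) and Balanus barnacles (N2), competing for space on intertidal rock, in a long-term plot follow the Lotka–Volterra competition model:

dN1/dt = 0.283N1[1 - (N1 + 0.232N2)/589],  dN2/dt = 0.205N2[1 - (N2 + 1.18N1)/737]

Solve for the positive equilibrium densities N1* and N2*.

Setting both brackets to zero gives the nullclines N1 + 0.232N2 = 589 and 1.18N1 + N2 = 737.
Substituting N2 = 737 - 1.18N1 into the first: N1(1 - 0.232·1.18) = 589 - 0.232·737.
So N1* = 418/0.726 = 576, and then N2* = 737 - 1.18·576 = 57.8.

N1* ≈ 576, N2* ≈ 57.8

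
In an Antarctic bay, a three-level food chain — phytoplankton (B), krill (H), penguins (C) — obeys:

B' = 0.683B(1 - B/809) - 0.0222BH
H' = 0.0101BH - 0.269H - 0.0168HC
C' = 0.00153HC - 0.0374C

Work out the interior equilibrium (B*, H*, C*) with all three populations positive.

From dC/dt = 0: 0.00153H* = 0.0374, so H* = 24.4.
From dB/dt = 0: 0.683(1 - B*/809) = 0.0222·24.4, giving B* = 809·(1 - 0.795) = 166.
From dH/dt = 0: 0.0101·166 - 0.269 = 0.0168C*, so C* = 1.41/0.0168 = 83.9.

B* ≈ 166, H* ≈ 24.4, C* ≈ 83.9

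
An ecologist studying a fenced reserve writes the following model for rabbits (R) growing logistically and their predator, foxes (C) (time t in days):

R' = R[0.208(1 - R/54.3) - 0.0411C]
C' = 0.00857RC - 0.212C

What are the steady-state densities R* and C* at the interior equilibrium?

R* ≈ 24.7, C* ≈ 2.76

From dC/dt = 0 with C > 0: 0.00857R* = 0.212, so R* = 24.7.
Substitute into dR/dt = 0: 0.208(1 - 24.7/54.3) = 0.0411C*.
The bracket is 0.544, giving C* = 0.113/0.0411 = 2.76.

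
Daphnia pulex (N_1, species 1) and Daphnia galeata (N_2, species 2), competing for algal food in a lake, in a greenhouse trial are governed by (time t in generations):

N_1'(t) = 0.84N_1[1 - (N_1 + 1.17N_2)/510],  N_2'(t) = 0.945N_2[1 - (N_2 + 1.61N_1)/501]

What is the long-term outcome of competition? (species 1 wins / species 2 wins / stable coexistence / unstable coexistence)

unstable coexistence (outcome depends on initial conditions)

Compare the nullcline intercepts: K1/α12 = 510/1.17 = 436 < K2 = 501; K2/α21 = 501/1.61 = 311 < K1 = 510.
Since both are reversed, neither can invade when rare; the interior point is a saddle.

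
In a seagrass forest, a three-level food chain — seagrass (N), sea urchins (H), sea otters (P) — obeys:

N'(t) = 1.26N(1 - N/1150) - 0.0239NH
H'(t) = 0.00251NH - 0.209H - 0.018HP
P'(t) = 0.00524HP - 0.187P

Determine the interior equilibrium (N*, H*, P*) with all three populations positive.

From dP/dt = 0: 0.00524H* = 0.187, so H* = 35.7.
From dN/dt = 0: 1.26(1 - N*/1150) = 0.0239·35.7, giving N* = 1150·(1 - 0.677) = 372.
From dH/dt = 0: 0.00251·372 - 0.209 = 0.018P*, so P* = 0.724/0.018 = 40.2.

N* ≈ 372, H* ≈ 35.7, P* ≈ 40.2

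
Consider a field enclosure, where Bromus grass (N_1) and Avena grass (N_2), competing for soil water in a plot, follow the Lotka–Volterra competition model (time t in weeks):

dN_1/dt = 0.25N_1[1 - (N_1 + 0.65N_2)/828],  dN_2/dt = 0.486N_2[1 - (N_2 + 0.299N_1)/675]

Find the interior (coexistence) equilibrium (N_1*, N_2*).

Setting both brackets to zero gives the nullclines N_1 + 0.65N_2 = 828 and 0.299N_1 + N_2 = 675.
Substituting N_2 = 675 - 0.299N_1 into the first: N_1(1 - 0.65·0.299) = 828 - 0.65·675.
So N_1* = 389/0.806 = 483, and then N_2* = 675 - 0.299·483 = 531.

N_1* ≈ 483, N_2* ≈ 531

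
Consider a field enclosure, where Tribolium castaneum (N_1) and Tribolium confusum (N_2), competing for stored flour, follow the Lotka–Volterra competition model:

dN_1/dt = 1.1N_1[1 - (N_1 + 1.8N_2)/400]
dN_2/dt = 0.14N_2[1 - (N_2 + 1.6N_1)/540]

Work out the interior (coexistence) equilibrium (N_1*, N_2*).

N_1* ≈ 304, N_2* ≈ 53.2

Setting both brackets to zero gives the nullclines N_1 + 1.8N_2 = 400 and 1.6N_1 + N_2 = 540.
Substituting N_2 = 540 - 1.6N_1 into the first: N_1(1 - 1.8·1.6) = 400 - 1.8·540.
So N_1* = -572/-1.88 = 304, and then N_2* = 540 - 1.6·304 = 53.2.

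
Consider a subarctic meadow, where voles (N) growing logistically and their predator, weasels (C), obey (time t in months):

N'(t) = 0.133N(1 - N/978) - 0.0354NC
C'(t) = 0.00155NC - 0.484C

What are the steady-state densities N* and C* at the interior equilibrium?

From dC/dt = 0 with C > 0: 0.00155N* = 0.484, so N* = 312.
Substitute into dN/dt = 0: 0.133(1 - 312/978) = 0.0354C*.
The bracket is 0.681, giving C* = 0.0905/0.0354 = 2.56.

N* ≈ 312, C* ≈ 2.56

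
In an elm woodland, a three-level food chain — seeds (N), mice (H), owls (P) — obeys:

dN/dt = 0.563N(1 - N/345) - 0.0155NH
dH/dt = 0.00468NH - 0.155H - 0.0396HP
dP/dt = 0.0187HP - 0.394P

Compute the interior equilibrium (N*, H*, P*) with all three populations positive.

From dP/dt = 0: 0.0187H* = 0.394, so H* = 21.1.
From dN/dt = 0: 0.563(1 - N*/345) = 0.0155·21.1, giving N* = 345·(1 - 0.58) = 145.
From dH/dt = 0: 0.00468·145 - 0.155 = 0.0396P*, so P* = 0.523/0.0396 = 13.2.

N* ≈ 145, H* ≈ 21.1, P* ≈ 13.2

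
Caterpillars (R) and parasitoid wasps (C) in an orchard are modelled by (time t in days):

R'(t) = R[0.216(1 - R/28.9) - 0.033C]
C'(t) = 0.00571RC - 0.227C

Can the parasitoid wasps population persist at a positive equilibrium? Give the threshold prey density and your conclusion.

The predator equation gives dC/dt > 0 only when R > 0.227/0.00571 = 39.8.
Without the predator, R → K = 28.9. Since 28.9 < 39.8, the predator cannot invade.

Threshold R = 39.8; K < 39.8, so no, the predator goes extinct.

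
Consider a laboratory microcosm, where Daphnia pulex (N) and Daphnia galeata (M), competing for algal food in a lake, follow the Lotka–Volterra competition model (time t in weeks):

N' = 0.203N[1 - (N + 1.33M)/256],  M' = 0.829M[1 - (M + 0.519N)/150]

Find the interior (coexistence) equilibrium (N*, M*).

N* ≈ 182, M* ≈ 55.3

Setting both brackets to zero gives the nullclines N + 1.33M = 256 and 0.519N + M = 150.
Substituting M = 150 - 0.519N into the first: N(1 - 1.33·0.519) = 256 - 1.33·150.
So N* = 56.5/0.31 = 182, and then M* = 150 - 0.519·182 = 55.3.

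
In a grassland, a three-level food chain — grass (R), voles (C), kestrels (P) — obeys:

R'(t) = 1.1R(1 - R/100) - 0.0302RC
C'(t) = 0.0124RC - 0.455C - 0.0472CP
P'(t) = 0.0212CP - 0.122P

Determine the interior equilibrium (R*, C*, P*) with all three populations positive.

R* ≈ 84.2, C* ≈ 5.75, P* ≈ 12.5

From dP/dt = 0: 0.0212C* = 0.122, so C* = 5.75.
From dR/dt = 0: 1.1(1 - R*/100) = 0.0302·5.75, giving R* = 100·(1 - 0.158) = 84.2.
From dC/dt = 0: 0.0124·84.2 - 0.455 = 0.0472P*, so P* = 0.589/0.0472 = 12.5.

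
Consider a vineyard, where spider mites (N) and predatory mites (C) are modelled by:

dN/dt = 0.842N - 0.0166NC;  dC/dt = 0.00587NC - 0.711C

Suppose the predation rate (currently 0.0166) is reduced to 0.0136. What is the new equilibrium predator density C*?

At the interior fixed point, setting dN/dt = 0 with N > 0 fixes C* = (prey growth rate)/(NC coefficient) — independent of the other coefficients.
With the change, C* = 0.842/0.0136 = 61.9; it rises from 50.7.

C* ≈ 61.9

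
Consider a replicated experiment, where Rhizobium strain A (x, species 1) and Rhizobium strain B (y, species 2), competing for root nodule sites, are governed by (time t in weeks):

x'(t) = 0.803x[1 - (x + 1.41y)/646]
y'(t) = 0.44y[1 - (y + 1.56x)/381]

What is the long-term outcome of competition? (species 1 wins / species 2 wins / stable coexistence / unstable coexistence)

species 1 excludes species 2

Compare the nullcline intercepts: K1/α12 = 646/1.41 = 458 > K2 = 381; K2/α21 = 381/1.56 = 244 < K1 = 646.
Since the inequalities point opposite ways, species 1 can invade but species 2 cannot.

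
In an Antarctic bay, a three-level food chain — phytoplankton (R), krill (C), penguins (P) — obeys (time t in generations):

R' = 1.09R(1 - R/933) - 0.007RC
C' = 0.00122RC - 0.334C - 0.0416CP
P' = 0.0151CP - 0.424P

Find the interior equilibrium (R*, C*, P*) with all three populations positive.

From dP/dt = 0: 0.0151C* = 0.424, so C* = 28.1.
From dR/dt = 0: 1.09(1 - R*/933) = 0.007·28.1, giving R* = 933·(1 - 0.18) = 765.
From dC/dt = 0: 0.00122·765 - 0.334 = 0.0416P*, so P* = 0.599/0.0416 = 14.4.

R* ≈ 765, C* ≈ 28.1, P* ≈ 14.4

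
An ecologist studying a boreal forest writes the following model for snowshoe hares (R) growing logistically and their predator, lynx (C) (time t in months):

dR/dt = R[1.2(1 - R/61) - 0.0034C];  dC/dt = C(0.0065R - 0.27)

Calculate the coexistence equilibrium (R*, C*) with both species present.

From dC/dt = 0 with C > 0: 0.0065R* = 0.27, so R* = 41.5.
Substitute into dR/dt = 0: 1.2(1 - 41.5/61) = 0.0034C*.
The bracket is 0.319, giving C* = 0.383/0.0034 = 113.

R* ≈ 41.5, C* ≈ 113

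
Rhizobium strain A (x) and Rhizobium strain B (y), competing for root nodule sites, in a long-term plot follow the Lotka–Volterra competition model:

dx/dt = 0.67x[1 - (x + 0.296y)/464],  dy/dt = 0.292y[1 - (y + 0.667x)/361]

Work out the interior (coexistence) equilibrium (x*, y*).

x* ≈ 445, y* ≈ 64.2

Setting both brackets to zero gives the nullclines x + 0.296y = 464 and 0.667x + y = 361.
Substituting y = 361 - 0.667x into the first: x(1 - 0.296·0.667) = 464 - 0.296·361.
So x* = 357/0.803 = 445, and then y* = 361 - 0.667·445 = 64.2.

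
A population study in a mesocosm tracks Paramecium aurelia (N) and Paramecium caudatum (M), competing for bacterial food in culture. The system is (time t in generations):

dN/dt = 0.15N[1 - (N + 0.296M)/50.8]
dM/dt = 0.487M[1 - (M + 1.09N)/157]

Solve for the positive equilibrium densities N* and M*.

N* ≈ 6.39, M* ≈ 150

Setting both brackets to zero gives the nullclines N + 0.296M = 50.8 and 1.09N + M = 157.
Substituting M = 157 - 1.09N into the first: N(1 - 0.296·1.09) = 50.8 - 0.296·157.
So N* = 4.33/0.677 = 6.39, and then M* = 157 - 1.09·6.39 = 150.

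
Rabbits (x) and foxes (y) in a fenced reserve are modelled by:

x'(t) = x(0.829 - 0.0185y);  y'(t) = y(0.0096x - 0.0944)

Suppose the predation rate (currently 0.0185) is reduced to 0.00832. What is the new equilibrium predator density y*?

At the interior fixed point, setting dx/dt = 0 with x > 0 fixes y* = (prey growth rate)/(xy coefficient) — independent of the other coefficients.
With the change, y* = 0.829/0.00832 = 99.6; it rises from 44.8.

y* ≈ 99.6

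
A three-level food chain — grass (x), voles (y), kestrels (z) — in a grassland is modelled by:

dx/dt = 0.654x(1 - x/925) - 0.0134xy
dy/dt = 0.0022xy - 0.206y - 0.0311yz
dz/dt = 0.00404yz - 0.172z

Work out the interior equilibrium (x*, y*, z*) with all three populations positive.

From dz/dt = 0: 0.00404y* = 0.172, so y* = 42.6.
From dx/dt = 0: 0.654(1 - x*/925) = 0.0134·42.6, giving x* = 925·(1 - 0.872) = 118.
From dy/dt = 0: 0.0022·118 - 0.206 = 0.0311z*, so z* = 0.0538/0.0311 = 1.73.

x* ≈ 118, y* ≈ 42.6, z* ≈ 1.73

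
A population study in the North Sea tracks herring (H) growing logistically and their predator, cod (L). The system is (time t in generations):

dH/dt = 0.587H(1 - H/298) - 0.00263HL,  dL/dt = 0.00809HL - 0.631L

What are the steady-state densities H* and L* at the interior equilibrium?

From dL/dt = 0 with L > 0: 0.00809H* = 0.631, so H* = 78.
Substitute into dH/dt = 0: 0.587(1 - 78/298) = 0.00263L*.
The bracket is 0.738, giving L* = 0.433/0.00263 = 165.

H* ≈ 78, L* ≈ 165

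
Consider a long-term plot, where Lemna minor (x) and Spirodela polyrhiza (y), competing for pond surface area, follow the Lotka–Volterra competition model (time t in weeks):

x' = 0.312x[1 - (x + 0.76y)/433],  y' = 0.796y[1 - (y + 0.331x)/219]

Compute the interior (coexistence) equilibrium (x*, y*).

Setting both brackets to zero gives the nullclines x + 0.76y = 433 and 0.331x + y = 219.
Substituting y = 219 - 0.331x into the first: x(1 - 0.76·0.331) = 433 - 0.76·219.
So x* = 267/0.748 = 356, and then y* = 219 - 0.331·356 = 101.

x* ≈ 356, y* ≈ 101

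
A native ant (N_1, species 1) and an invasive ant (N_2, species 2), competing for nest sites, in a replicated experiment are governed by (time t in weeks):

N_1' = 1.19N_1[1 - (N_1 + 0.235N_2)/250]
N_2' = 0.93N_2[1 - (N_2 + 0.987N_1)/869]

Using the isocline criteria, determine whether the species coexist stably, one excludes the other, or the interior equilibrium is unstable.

stable coexistence

Compare the nullcline intercepts: K1/α12 = 250/0.235 = 1060 > K2 = 869; K2/α21 = 869/0.987 = 880 > K1 = 250.
Since both inequalities hold, each species can invade when rare, so the interior equilibrium is stable.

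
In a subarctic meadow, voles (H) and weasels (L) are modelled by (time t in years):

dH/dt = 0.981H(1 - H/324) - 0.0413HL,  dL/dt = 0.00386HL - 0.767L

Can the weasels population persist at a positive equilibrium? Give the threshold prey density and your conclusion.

Threshold H = 199; K > 199, so yes, the predator persists.

The predator equation gives dL/dt > 0 only when H > 0.767/0.00386 = 199.
Without the predator, H → K = 324. Since 324 > 199, the predator can invade and persist.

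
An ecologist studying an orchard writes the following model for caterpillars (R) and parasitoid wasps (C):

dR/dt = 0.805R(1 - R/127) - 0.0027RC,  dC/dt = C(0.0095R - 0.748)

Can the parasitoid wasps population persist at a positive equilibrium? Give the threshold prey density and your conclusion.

The predator equation gives dC/dt > 0 only when R > 0.748/0.0095 = 78.7.
Without the predator, R → K = 127. Since 127 > 78.7, the predator can invade and persist.

Threshold R = 78.7; K > 78.7, so yes, the predator persists.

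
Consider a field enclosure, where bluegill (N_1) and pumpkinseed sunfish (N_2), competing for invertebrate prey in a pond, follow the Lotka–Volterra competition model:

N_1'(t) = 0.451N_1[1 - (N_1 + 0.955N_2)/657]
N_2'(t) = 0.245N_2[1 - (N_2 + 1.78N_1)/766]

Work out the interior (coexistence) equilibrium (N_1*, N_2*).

N_1* ≈ 106, N_2* ≈ 576

Setting both brackets to zero gives the nullclines N_1 + 0.955N_2 = 657 and 1.78N_1 + N_2 = 766.
Substituting N_2 = 766 - 1.78N_1 into the first: N_1(1 - 0.955·1.78) = 657 - 0.955·766.
So N_1* = -74.5/-0.7 = 106, and then N_2* = 766 - 1.78·106 = 576.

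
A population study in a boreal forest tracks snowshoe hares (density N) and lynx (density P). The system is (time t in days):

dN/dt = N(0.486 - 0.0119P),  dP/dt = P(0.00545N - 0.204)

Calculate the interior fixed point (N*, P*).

Set dP/dt = 0 with P > 0: 0.00545N - 0.204 = 0, so N* = 0.204/0.00545 = 37.4.
Set dN/dt = 0 with N > 0: 0.486 - 0.0119P = 0, so P* = 0.486/0.0119 = 40.8.

N* ≈ 37.4, P* ≈ 40.8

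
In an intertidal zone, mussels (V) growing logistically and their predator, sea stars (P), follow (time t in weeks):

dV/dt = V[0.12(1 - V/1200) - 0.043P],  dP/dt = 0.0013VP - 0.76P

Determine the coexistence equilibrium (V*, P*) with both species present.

From dP/dt = 0 with P > 0: 0.0013V* = 0.76, so V* = 585.
Substitute into dV/dt = 0: 0.12(1 - 585/1200) = 0.043P*.
The bracket is 0.513, giving P* = 0.0615/0.043 = 1.43.

V* ≈ 585, P* ≈ 1.43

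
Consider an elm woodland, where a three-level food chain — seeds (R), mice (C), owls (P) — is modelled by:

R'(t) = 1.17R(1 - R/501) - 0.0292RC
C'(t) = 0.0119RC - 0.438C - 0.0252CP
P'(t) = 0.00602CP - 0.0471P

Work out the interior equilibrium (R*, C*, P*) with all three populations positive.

R* ≈ 403, C* ≈ 7.82, P* ≈ 173

From dP/dt = 0: 0.00602C* = 0.0471, so C* = 7.82.
From dR/dt = 0: 1.17(1 - R*/501) = 0.0292·7.82, giving R* = 501·(1 - 0.195) = 403.
From dC/dt = 0: 0.0119·403 - 0.438 = 0.0252P*, so P* = 4.36/0.0252 = 173.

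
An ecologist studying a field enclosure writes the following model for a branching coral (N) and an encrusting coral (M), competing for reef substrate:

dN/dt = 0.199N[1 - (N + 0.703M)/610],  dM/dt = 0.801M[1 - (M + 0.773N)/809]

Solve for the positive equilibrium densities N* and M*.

Setting both brackets to zero gives the nullclines N + 0.703M = 610 and 0.773N + M = 809.
Substituting M = 809 - 0.773N into the first: N(1 - 0.703·0.773) = 610 - 0.703·809.
So N* = 41.3/0.457 = 90.4, and then M* = 809 - 0.773·90.4 = 739.

N* ≈ 90.4, M* ≈ 739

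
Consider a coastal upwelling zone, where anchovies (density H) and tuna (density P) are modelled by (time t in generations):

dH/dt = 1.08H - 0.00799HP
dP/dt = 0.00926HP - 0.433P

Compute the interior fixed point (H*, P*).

H* ≈ 46.8, P* ≈ 135

Set dP/dt = 0 with P > 0: 0.00926H - 0.433 = 0, so H* = 0.433/0.00926 = 46.8.
Set dH/dt = 0 with H > 0: 1.08 - 0.00799P = 0, so P* = 1.08/0.00799 = 135.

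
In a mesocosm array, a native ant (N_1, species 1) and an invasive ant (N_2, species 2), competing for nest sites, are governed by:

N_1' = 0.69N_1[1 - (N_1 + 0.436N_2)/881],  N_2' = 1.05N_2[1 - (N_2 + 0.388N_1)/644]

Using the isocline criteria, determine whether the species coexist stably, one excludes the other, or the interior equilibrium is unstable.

stable coexistence

Compare the nullcline intercepts: K1/α12 = 881/0.436 = 2020 > K2 = 644; K2/α21 = 644/0.388 = 1660 > K1 = 881.
Since both inequalities hold, each species can invade when rare, so the interior equilibrium is stable.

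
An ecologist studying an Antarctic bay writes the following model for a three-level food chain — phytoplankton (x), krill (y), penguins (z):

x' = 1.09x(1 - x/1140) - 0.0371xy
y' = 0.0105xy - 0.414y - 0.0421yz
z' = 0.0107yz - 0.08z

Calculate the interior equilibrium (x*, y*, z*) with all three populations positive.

From dz/dt = 0: 0.0107y* = 0.08, so y* = 7.48.
From dx/dt = 0: 1.09(1 - x*/1140) = 0.0371·7.48, giving x* = 1140·(1 - 0.254) = 850.
From dy/dt = 0: 0.0105·850 - 0.414 = 0.0421z*, so z* = 8.51/0.0421 = 202.

x* ≈ 850, y* ≈ 7.48, z* ≈ 202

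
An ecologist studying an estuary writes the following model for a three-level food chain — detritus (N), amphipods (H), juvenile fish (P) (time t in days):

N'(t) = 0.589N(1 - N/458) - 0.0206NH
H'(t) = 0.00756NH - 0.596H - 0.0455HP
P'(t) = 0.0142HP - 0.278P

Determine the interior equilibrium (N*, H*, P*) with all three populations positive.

N* ≈ 144, H* ≈ 19.6, P* ≈ 10.9

From dP/dt = 0: 0.0142H* = 0.278, so H* = 19.6.
From dN/dt = 0: 0.589(1 - N*/458) = 0.0206·19.6, giving N* = 458·(1 - 0.685) = 144.
From dH/dt = 0: 0.00756·144 - 0.596 = 0.0455P*, so P* = 0.496/0.0455 = 10.9.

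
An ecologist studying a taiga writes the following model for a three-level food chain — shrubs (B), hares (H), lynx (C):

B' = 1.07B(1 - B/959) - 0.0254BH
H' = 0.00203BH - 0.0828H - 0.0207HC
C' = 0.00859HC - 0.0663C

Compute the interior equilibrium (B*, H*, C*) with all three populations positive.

B* ≈ 783, H* ≈ 7.72, C* ≈ 72.8

From dC/dt = 0: 0.00859H* = 0.0663, so H* = 7.72.
From dB/dt = 0: 1.07(1 - B*/959) = 0.0254·7.72, giving B* = 959·(1 - 0.183) = 783.
From dH/dt = 0: 0.00203·783 - 0.0828 = 0.0207C*, so C* = 1.51/0.0207 = 72.8.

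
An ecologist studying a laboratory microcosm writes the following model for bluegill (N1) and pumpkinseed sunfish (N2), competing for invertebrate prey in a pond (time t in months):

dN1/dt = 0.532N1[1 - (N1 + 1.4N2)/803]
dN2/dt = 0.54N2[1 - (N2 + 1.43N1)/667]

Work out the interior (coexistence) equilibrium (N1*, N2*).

Setting both brackets to zero gives the nullclines N1 + 1.4N2 = 803 and 1.43N1 + N2 = 667.
Substituting N2 = 667 - 1.43N1 into the first: N1(1 - 1.4·1.43) = 803 - 1.4·667.
So N1* = -131/-1 = 131, and then N2* = 667 - 1.43·131 = 480.

N1* ≈ 131, N2* ≈ 480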